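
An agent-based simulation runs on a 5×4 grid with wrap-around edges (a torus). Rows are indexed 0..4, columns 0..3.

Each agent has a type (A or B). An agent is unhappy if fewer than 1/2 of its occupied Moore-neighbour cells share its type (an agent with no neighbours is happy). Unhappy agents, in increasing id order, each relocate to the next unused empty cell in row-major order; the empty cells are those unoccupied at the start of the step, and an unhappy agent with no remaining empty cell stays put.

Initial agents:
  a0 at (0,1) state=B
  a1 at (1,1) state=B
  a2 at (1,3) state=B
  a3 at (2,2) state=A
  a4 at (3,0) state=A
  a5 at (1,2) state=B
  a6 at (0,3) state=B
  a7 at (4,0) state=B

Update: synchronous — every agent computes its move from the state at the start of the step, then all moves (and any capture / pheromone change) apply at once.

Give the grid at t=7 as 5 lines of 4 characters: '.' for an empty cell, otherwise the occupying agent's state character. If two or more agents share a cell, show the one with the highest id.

ABAB
.BBB
....
....
B...

t=1: a0@(0,1):B a1@(1,1):B a2@(1,3):B a3@(0,0):A a4@(0,2):A a5@(1,2):B a6@(0,3):B a7@(4,0):B
t=2: a0@(0,1):B a1@(1,1):B a2@(1,3):B a3@(1,0):A a4@(2,0):A a5@(1,2):B a6@(0,3):B a7@(4,0):B
t=3: a0@(0,1):B a1@(1,1):B a2@(1,3):B a3@(0,0):A a4@(0,2):A a5@(1,2):B a6@(0,3):B a7@(4,0):B
t=4: a0@(0,1):B a1@(1,1):B a2@(1,3):B a3@(1,0):A a4@(2,0):A a5@(1,2):B a6@(0,3):B a7@(4,0):B
t=5: a0@(0,1):B a1@(1,1):B a2@(1,3):B a3@(0,0):A a4@(0,2):A a5@(1,2):B a6@(0,3):B a7@(4,0):B
t=6: a0@(0,1):B a1@(1,1):B a2@(1,3):B a3@(1,0):A a4@(2,0):A a5@(1,2):B a6@(0,3):B a7@(4,0):B
t=7: a0@(0,1):B a1@(1,1):B a2@(1,3):B a3@(0,0):A a4@(0,2):A a5@(1,2):B a6@(0,3):B a7@(4,0):B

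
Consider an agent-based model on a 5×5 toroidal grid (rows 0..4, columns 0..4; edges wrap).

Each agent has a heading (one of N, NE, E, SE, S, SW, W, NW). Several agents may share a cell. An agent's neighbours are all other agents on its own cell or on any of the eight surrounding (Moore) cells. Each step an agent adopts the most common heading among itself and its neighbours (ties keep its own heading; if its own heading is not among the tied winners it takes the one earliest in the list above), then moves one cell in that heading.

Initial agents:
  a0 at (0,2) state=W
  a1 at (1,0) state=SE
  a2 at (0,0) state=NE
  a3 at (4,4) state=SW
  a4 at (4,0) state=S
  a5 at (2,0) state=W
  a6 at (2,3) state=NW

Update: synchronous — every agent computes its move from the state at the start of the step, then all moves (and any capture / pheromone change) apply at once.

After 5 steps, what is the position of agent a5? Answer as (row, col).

(2, 0)

t=1: a0@(0,1):W a1@(2,1):SE a2@(4,1):NE a3@(0,3):SW a4@(0,0):S a5@(2,4):W a6@(1,2):NW
t=2: a0@(0,0):W a1@(3,2):SE a2@(3,2):NE a3@(1,2):SW a4@(1,0):S a5@(2,3):W a6@(0,1):NW
t=3: a0@(0,4):W a1@(4,3):SE a2@(2,3):NE a3@(2,1):SW a4@(2,0):S a5@(2,2):W a6@(4,0):NW
t=4: a0@(0,3):W a1@(0,4):SE a2@(1,4):NE a3@(3,0):SW a4@(3,0):S a5@(2,1):W a6@(3,4):NW
t=5: a0@(0,2):W a1@(1,0):SE a2@(0,0):NE a3@(4,4):SW a4@(4,0):S a5@(2,0):W a6@(2,3):NW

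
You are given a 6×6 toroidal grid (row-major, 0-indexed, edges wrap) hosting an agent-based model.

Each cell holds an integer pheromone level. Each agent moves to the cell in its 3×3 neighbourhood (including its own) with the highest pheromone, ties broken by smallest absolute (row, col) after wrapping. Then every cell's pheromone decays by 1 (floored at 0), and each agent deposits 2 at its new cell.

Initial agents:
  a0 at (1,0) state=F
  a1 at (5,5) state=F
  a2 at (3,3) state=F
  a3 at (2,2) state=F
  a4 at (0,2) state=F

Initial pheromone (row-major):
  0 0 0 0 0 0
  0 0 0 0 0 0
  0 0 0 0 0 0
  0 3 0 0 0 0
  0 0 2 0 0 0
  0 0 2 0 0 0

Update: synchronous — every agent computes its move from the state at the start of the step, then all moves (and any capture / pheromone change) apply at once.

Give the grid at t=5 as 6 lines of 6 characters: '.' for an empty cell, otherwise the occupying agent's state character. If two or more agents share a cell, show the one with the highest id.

t=1: a0@(0,0) a1@(0,0) a2@(4,2) a3@(3,1) a4@(5,2) | pheromone: 4 0 0 0 0 0 / 0 0 0 0 0 0 / 0 0 0 0 0 0 / 0 4 0 0 0 0 / 0 0 3 0 0 0 / 0 0 3 0 0 0
t=2: a0@(0,0) a1@(0,0) a2@(3,1) a3@(3,1) a4@(4,2) | pheromone: 7 0 0 0 0 0 / 0 0 0 0 0 0 / 0 0 0 0 0 0 / 0 7 0 0 0 0 / 0 0 4 0 0 0 / 0 0 2 0 0 0
t=3: a0@(0,0) a1@(0,0) a2@(3,1) a3@(3,1) a4@(3,1) | pheromone: 10 0 0 0 0 0 / 0 0 0 0 0 0 / 0 0 0 0 0 0 / 0 12 0 0 0 0 / 0 0 3 0 0 0 / 0 0 1 0 0 0
t=4: a0@(0,0) a1@(0,0) a2@(3,1) a3@(3,1) a4@(3,1) | pheromone: 13 0 0 0 0 0 / 0 0 0 0 0 0 / 0 0 0 0 0 0 / 0 17 0 0 0 0 / 0 0 2 0 0 0 / 0 0 0 0 0 0
t=5: a0@(0,0) a1@(0,0) a2@(3,1) a3@(3,1) a4@(3,1) | pheromone: 16 0 0 0 0 0 / 0 0 0 0 0 0 / 0 0 0 0 0 0 / 0 22 0 0 0 0 / 0 0 1 0 0 0 / 0 0 0 0 0 0

F.....
......
......
.F....
......
......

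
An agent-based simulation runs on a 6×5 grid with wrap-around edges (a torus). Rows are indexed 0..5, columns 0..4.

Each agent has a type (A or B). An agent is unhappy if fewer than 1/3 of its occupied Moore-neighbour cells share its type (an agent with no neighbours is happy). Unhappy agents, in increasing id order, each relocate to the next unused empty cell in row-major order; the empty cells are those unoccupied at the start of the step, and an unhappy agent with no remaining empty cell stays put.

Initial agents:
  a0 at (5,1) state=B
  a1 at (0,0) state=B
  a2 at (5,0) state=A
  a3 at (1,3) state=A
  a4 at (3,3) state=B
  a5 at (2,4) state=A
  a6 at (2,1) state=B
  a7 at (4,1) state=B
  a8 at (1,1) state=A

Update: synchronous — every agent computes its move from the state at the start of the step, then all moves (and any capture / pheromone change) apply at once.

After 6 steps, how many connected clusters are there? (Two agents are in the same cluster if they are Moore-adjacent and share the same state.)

t=1: a0@(5,1):B a1@(0,0):B a2@(0,1):A a3@(1,3):A a4@(0,2):B a5@(2,4):A a6@(0,3):B a7@(4,1):B a8@(0,4):A
t=2: a0@(5,1):B a1@(0,0):B a2@(1,0):A a3@(1,3):A a4@(0,2):B a5@(2,4):A a6@(0,3):B a7@(4,1):B a8@(0,4):A
t=3: (unchanged — steady state)

2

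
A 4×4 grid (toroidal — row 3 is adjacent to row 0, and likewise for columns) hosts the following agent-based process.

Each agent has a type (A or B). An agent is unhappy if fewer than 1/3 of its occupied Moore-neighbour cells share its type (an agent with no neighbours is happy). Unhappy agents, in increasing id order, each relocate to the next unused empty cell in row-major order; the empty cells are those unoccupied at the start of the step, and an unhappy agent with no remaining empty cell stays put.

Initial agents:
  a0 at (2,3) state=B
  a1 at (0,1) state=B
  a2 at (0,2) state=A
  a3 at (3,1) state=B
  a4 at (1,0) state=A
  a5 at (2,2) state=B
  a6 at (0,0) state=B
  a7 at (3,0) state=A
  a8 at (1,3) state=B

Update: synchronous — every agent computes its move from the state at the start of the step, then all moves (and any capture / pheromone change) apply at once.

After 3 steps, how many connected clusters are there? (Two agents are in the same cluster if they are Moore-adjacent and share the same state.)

t=1: a0@(2,3):B a1@(0,1):B a2@(0,3):A a3@(3,1):B a4@(1,1):A a5@(2,2):B a6@(0,0):B a7@(1,2):A a8@(1,3):B
t=2: a0@(2,3):B a1@(0,1):B a2@(0,3):A a3@(3,1):B a4@(0,2):A a5@(2,2):B a6@(0,0):B a7@(1,2):A a8@(1,3):B
t=3: (unchanged — steady state)

2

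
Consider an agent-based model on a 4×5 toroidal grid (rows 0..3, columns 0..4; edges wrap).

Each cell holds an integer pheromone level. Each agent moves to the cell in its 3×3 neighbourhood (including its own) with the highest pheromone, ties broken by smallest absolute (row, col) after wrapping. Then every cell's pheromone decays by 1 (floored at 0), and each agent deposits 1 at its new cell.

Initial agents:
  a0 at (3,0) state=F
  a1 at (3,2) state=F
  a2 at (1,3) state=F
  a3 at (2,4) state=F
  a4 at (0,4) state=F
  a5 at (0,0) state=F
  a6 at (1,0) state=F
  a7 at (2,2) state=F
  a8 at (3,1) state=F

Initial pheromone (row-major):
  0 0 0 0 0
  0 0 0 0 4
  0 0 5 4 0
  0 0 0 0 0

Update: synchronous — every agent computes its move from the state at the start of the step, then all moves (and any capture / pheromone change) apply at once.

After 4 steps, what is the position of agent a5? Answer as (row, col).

t=1: a0@(0,0) a1@(2,2) a2@(2,2) a3@(1,4) a4@(1,4) a5@(1,4) a6@(1,4) a7@(2,2) a8@(2,2) | pheromone: 1 0 0 0 0 / 0 0 0 0 7 / 0 0 8 3 0 / 0 0 0 0 0
t=2: a0@(1,4) a1@(2,2) a2@(2,2) a3@(1,4) a4@(1,4) a5@(1,4) a6@(1,4) a7@(2,2) a8@(2,2) | pheromone: 0 0 0 0 0 / 0 0 0 0 11 / 0 0 11 2 0 / 0 0 0 0 0
t=3: a0@(1,4) a1@(2,2) a2@(2,2) a3@(1,4) a4@(1,4) a5@(1,4) a6@(1,4) a7@(2,2) a8@(2,2) | pheromone: 0 0 0 0 0 / 0 0 0 0 15 / 0 0 14 1 0 / 0 0 0 0 0
t=4: a0@(1,4) a1@(2,2) a2@(2,2) a3@(1,4) a4@(1,4) a5@(1,4) a6@(1,4) a7@(2,2) a8@(2,2) | pheromone: 0 0 0 0 0 / 0 0 0 0 19 / 0 0 17 0 0 / 0 0 0 0 0

(1, 4)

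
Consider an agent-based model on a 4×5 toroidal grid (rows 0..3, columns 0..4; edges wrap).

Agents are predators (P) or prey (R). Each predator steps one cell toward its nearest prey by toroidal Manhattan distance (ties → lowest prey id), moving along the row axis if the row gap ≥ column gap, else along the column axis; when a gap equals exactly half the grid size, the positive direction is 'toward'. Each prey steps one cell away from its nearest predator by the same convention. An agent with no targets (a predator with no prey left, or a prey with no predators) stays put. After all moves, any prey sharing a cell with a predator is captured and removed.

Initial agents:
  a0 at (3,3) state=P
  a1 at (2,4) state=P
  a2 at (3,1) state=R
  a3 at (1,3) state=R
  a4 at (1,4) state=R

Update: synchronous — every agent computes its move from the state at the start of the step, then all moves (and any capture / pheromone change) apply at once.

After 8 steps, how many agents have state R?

t=1: a0@(3,2):P a1@(1,4):P a2@(3,0):R a3@(0,3):R a4@(0,4):R
t=2: a0@(3,1):P a1@(0,4):P a2@(3,4):R a3@(1,3):R a4@(3,4):R
t=3: a0@(3,0):P a1@(3,4):P a2@(2,4):R a3@(2,3):R a4@(2,4):R
t=4: a0@(2,0):P a1@(2,4):P a2@(1,4):R a3@(1,3):R a4@(1,4):R
t=5: a0@(1,0):P a1@(1,4):P a2@(0,4):R a3@(0,3):R a4@(0,4):R
t=6: a0@(0,0):P a1@(0,4):P a2@(3,4):R a3@(3,3):R a4@(3,4):R
t=7: a0@(3,0):P a1@(3,4):P a2@(2,4):R a3@(2,3):R a4@(2,4):R
t=8: a0@(2,0):P a1@(2,4):P a2@(1,4):R a3@(1,3):R a4@(1,4):R

3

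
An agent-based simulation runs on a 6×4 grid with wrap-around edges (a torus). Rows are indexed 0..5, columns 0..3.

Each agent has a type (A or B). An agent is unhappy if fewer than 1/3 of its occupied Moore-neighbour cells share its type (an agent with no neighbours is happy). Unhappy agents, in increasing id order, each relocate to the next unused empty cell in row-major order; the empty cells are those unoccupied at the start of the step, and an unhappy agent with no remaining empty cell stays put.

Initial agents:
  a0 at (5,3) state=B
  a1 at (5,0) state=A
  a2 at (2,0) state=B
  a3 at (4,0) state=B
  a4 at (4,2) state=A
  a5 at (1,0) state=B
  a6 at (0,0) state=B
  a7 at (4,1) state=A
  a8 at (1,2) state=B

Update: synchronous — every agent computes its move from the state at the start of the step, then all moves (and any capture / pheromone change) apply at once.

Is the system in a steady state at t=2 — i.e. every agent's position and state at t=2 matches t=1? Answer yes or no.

t=1: a0@(5,3):B a1@(0,1):A a2@(2,0):B a3@(4,0):B a4@(4,2):A a5@(1,0):B a6@(0,0):B a7@(4,1):A a8@(1,2):B
t=2: a0@(5,3):B a1@(0,2):A a2@(2,0):B a3@(4,0):B a4@(4,2):A a5@(1,0):B a6@(0,0):B a7@(4,1):A a8@(0,3):B

no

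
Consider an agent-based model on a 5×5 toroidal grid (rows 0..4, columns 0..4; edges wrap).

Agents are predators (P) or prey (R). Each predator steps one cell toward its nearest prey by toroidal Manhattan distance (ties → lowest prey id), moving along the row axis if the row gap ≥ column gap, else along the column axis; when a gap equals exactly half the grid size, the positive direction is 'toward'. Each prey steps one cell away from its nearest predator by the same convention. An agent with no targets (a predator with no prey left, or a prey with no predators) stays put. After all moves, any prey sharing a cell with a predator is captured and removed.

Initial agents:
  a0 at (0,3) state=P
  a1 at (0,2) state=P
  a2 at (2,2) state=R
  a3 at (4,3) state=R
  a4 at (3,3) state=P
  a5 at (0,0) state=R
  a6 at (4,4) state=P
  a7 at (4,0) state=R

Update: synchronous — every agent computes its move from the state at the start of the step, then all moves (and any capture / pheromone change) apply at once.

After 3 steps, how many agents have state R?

3

t=1: a0@(4,3):P a1@(1,2):P a2@(3,2):R a3@(3,3):R a4@(4,3):P a5@(0,1):R a6@(4,3):P a7@(4,1):R
t=2: a0@(3,3):P a1@(2,2):P a3@(2,3):R a4@(3,3):P a5@(4,1):R a6@(3,3):P a7@(4,0):R
t=3: a0@(2,3):P a1@(2,3):P a3@(1,3):R a4@(2,3):P a5@(4,0):R a6@(2,3):P a7@(4,1):R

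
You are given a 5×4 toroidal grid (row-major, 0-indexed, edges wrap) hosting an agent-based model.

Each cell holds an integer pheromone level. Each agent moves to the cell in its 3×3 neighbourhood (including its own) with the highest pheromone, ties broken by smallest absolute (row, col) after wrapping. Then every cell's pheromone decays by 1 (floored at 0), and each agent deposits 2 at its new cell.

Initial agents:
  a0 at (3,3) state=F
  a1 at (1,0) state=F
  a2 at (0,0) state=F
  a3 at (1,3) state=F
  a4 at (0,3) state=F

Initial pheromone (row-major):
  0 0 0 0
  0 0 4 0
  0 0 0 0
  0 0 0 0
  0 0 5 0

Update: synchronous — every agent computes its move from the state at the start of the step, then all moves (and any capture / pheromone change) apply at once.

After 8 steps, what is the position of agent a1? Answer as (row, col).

(0, 0)

t=1: a0@(4,2) a1@(0,0) a2@(0,0) a3@(1,2) a4@(4,2) | pheromone: 4 0 0 0 / 0 0 5 0 / 0 0 0 0 / 0 0 0 0 / 0 0 8 0
t=2: a0@(4,2) a1@(0,0) a2@(0,0) a3@(1,2) a4@(4,2) | pheromone: 7 0 0 0 / 0 0 6 0 / 0 0 0 0 / 0 0 0 0 / 0 0 11 0
t=3: a0@(4,2) a1@(0,0) a2@(0,0) a3@(1,2) a4@(4,2) | pheromone: 10 0 0 0 / 0 0 7 0 / 0 0 0 0 / 0 0 0 0 / 0 0 14 0
t=4: a0@(4,2) a1@(0,0) a2@(0,0) a3@(1,2) a4@(4,2) | pheromone: 13 0 0 0 / 0 0 8 0 / 0 0 0 0 / 0 0 0 0 / 0 0 17 0
t=5: a0@(4,2) a1@(0,0) a2@(0,0) a3@(1,2) a4@(4,2) | pheromone: 16 0 0 0 / 0 0 9 0 / 0 0 0 0 / 0 0 0 0 / 0 0 20 0
t=6: a0@(4,2) a1@(0,0) a2@(0,0) a3@(1,2) a4@(4,2) | pheromone: 19 0 0 0 / 0 0 10 0 / 0 0 0 0 / 0 0 0 0 / 0 0 23 0
t=7: a0@(4,2) a1@(0,0) a2@(0,0) a3@(1,2) a4@(4,2) | pheromone: 22 0 0 0 / 0 0 11 0 / 0 0 0 0 / 0 0 0 0 / 0 0 26 0
t=8: a0@(4,2) a1@(0,0) a2@(0,0) a3@(1,2) a4@(4,2) | pheromone: 25 0 0 0 / 0 0 12 0 / 0 0 0 0 / 0 0 0 0 / 0 0 29 0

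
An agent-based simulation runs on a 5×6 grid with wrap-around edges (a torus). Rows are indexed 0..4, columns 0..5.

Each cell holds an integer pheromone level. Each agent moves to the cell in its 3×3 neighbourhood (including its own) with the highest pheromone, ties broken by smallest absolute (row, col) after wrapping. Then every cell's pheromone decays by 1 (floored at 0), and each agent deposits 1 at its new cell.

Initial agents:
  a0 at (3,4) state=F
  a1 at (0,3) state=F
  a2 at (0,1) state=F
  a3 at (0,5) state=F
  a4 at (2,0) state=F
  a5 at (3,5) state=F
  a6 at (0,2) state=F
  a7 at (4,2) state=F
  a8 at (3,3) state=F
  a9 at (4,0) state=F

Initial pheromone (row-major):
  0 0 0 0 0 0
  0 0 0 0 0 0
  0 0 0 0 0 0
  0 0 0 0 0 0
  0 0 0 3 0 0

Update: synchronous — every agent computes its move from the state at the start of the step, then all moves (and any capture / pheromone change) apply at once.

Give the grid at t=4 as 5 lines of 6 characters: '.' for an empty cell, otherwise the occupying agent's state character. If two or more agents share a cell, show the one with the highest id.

t=1: a0@(4,3) a1@(4,3) a2@(0,0) a3@(0,0) a4@(1,0) a5@(2,0) a6@(4,3) a7@(4,3) a8@(4,3) a9@(0,0) | pheromone: 3 0 0 0 0 0 / 1 0 0 0 0 0 / 1 0 0 0 0 0 / 0 0 0 0 0 0 / 0 0 0 7 0 0
t=2: a0@(4,3) a1@(4,3) a2@(0,0) a3@(0,0) a4@(0,0) a5@(1,0) a6@(4,3) a7@(4,3) a8@(4,3) a9@(0,0) | pheromone: 6 0 0 0 0 0 / 1 0 0 0 0 0 / 0 0 0 0 0 0 / 0 0 0 0 0 0 / 0 0 0 11 0 0
t=3: a0@(4,3) a1@(4,3) a2@(0,0) a3@(0,0) a4@(0,0) a5@(0,0) a6@(4,3) a7@(4,3) a8@(4,3) a9@(0,0) | pheromone: 10 0 0 0 0 0 / 0 0 0 0 0 0 / 0 0 0 0 0 0 / 0 0 0 0 0 0 / 0 0 0 15 0 0
t=4: a0@(4,3) a1@(4,3) a2@(0,0) a3@(0,0) a4@(0,0) a5@(0,0) a6@(4,3) a7@(4,3) a8@(4,3) a9@(0,0) | pheromone: 14 0 0 0 0 0 / 0 0 0 0 0 0 / 0 0 0 0 0 0 / 0 0 0 0 0 0 / 0 0 0 19 0 0

F.....
......
......
......
...F..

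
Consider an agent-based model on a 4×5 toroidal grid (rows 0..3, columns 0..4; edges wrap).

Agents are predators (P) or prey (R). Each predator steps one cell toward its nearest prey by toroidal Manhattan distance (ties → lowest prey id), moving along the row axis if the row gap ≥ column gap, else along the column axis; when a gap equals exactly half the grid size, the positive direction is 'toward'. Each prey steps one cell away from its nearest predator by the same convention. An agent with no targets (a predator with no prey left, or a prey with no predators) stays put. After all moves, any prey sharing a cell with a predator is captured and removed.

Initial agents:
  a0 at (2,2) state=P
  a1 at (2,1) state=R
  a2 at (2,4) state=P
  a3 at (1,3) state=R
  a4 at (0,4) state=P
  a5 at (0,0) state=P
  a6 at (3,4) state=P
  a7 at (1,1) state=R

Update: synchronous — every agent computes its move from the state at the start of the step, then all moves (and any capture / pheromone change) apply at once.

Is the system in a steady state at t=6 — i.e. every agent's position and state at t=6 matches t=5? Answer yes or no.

t=1: a0@(2,1):P a2@(2,0):P a3@(0,3):R a4@(1,4):P a5@(1,0):P a6@(3,0):P a7@(0,1):R
t=2: a0@(3,1):P a2@(3,0):P a3@(3,3):R a4@(0,4):P a5@(0,0):P a6@(0,0):P
t=3: a0@(3,2):P a2@(3,4):P a4@(3,4):P a5@(0,4):P a6@(0,4):P
t=4: (unchanged — steady state)

yes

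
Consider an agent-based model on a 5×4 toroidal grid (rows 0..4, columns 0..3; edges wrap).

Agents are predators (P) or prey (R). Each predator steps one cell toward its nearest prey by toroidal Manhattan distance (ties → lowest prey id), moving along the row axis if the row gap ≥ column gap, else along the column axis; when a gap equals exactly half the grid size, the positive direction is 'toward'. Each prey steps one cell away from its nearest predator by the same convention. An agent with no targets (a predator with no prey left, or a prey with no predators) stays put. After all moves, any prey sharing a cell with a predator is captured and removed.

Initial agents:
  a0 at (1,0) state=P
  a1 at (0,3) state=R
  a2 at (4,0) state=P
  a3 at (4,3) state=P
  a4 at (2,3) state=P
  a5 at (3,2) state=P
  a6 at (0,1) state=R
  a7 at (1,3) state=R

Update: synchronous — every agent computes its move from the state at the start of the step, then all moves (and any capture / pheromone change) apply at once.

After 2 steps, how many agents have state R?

t=1: a0@(1,3):P a2@(0,0):P a3@(0,3):P a4@(1,3):P a5@(4,2):P a6@(4,1):R a7@(1,2):R
t=2: a0@(1,2):P a2@(4,0):P a3@(1,3):P a4@(1,2):P a5@(4,1):P a7@(1,1):R

1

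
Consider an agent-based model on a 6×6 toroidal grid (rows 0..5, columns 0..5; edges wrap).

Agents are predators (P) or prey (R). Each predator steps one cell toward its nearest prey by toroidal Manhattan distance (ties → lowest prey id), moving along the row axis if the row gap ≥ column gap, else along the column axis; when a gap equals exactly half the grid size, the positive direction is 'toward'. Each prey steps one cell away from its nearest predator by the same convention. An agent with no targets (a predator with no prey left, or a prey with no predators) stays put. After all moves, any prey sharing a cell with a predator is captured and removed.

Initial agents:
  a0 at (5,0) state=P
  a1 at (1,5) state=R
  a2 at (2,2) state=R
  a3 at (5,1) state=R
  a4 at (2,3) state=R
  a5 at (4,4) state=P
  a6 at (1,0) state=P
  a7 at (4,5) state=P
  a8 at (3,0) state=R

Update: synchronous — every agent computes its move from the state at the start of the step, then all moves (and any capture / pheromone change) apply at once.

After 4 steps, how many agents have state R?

t=1: a0@(5,1):P a1@(1,4):R a2@(2,3):R a3@(5,2):R a4@(1,3):R a5@(3,4):P a6@(1,5):P a7@(3,5):P a8@(2,0):R
t=2: a0@(5,2):P a1@(1,3):R a2@(1,3):R a3@(5,3):R a4@(1,2):R a5@(2,4):P a6@(1,4):P a7@(2,5):P a8@(3,0):R
t=3: a0@(5,3):P a1@(1,2):R a2@(1,2):R a3@(5,4):R a4@(2,2):R a5@(1,4):P a6@(1,3):P a7@(3,5):P a8@(4,0):R
t=4: a0@(5,4):P a1@(1,1):R a2@(1,1):R a3@(5,5):R a4@(3,2):R a5@(1,3):P a6@(1,2):P a7@(4,5):P a8@(5,0):R

5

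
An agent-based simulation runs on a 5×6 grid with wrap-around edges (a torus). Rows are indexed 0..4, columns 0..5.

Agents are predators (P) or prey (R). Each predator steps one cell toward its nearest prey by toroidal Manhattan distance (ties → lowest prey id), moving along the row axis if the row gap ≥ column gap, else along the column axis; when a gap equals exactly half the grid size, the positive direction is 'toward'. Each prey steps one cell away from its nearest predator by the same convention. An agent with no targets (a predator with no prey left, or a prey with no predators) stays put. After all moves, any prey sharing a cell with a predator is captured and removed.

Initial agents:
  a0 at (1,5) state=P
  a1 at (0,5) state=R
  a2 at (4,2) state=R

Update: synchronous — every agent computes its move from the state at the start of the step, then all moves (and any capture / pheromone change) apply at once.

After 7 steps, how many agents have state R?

t=1: a0@(0,5):P a1@(4,5):R a2@(4,1):R
t=2: a0@(4,5):P a1@(3,5):R a2@(4,2):R
t=3: a0@(3,5):P a1@(2,5):R a2@(4,1):R
t=4: a0@(2,5):P a1@(1,5):R a2@(4,2):R
t=5: a0@(1,5):P a1@(0,5):R a2@(4,1):R
t=6: a0@(0,5):P a1@(4,5):R a2@(3,1):R
t=7: a0@(4,5):P a1@(3,5):R a2@(2,1):R

2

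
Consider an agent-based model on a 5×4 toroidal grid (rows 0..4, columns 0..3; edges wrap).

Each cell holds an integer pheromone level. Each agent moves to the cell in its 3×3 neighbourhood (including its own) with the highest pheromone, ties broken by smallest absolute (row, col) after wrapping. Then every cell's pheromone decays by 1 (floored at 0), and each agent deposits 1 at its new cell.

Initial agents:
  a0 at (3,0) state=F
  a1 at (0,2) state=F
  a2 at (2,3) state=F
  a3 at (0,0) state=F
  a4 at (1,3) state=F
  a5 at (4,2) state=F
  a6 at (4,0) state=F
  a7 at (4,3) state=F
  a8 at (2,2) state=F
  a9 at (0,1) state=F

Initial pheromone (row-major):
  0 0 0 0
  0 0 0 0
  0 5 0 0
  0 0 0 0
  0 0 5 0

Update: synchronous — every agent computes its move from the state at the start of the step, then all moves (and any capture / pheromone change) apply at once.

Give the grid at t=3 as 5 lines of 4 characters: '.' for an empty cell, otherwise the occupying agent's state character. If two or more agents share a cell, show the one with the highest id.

F...
....
.F..
....
..F.

t=1: a0@(2,1) a1@(4,2) a2@(1,0) a3@(0,0) a4@(0,0) a5@(4,2) a6@(0,0) a7@(4,2) a8@(2,1) a9@(4,2) | pheromone: 3 0 0 0 / 1 0 0 0 / 0 6 0 0 / 0 0 0 0 / 0 0 8 0
t=2: a0@(2,1) a1@(4,2) a2@(2,1) a3@(0,0) a4@(0,0) a5@(4,2) a6@(0,0) a7@(4,2) a8@(2,1) a9@(4,2) | pheromone: 5 0 0 0 / 0 0 0 0 / 0 8 0 0 / 0 0 0 0 / 0 0 11 0
t=3: a0@(2,1) a1@(4,2) a2@(2,1) a3@(0,0) a4@(0,0) a5@(4,2) a6@(0,0) a7@(4,2) a8@(2,1) a9@(4,2) | pheromone: 7 0 0 0 / 0 0 0 0 / 0 10 0 0 / 0 0 0 0 / 0 0 14 0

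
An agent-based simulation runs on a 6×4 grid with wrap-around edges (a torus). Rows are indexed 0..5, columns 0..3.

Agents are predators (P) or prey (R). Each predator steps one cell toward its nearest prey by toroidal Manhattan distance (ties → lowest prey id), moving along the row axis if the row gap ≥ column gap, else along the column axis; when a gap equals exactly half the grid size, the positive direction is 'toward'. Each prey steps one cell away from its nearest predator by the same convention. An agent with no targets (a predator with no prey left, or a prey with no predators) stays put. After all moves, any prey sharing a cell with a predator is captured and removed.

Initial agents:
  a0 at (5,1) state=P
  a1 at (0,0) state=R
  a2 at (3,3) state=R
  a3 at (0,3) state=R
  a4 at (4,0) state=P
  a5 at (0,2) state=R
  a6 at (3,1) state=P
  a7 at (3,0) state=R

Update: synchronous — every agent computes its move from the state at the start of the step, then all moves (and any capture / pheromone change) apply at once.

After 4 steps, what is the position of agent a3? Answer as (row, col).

(0, 1)

t=1: a0@(0,1):P a1@(1,0):R a2@(2,3):R a3@(0,2):R a4@(3,0):P a5@(1,2):R a6@(3,0):P a7@(2,0):R
t=2: a0@(0,2):P a2@(1,3):R a3@(0,3):R a4@(2,0):P a5@(2,2):R a6@(2,0):P a7@(1,0):R
t=3: a0@(0,3):P a2@(2,3):R a3@(0,0):R a4@(1,0):P a5@(3,2):R a6@(1,0):P a7@(0,0):R
t=4: a0@(0,0):P a2@(3,3):R a3@(0,1):R a4@(0,0):P a5@(2,2):R a6@(0,0):P a7@(0,1):R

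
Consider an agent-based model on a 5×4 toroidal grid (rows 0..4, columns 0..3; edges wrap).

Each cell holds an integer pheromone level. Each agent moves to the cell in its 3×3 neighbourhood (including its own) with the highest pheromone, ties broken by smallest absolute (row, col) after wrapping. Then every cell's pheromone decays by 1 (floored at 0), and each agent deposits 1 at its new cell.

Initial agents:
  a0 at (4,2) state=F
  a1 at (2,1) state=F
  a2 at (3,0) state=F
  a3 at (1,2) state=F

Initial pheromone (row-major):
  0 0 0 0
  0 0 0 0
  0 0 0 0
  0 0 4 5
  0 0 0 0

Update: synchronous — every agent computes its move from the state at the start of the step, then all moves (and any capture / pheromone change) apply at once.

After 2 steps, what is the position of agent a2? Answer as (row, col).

t=1: a0@(3,3) a1@(3,2) a2@(3,3) a3@(0,1) | pheromone: 0 1 0 0 / 0 0 0 0 / 0 0 0 0 / 0 0 4 6 / 0 0 0 0
t=2: a0@(3,3) a1@(3,3) a2@(3,3) a3@(0,1) | pheromone: 0 1 0 0 / 0 0 0 0 / 0 0 0 0 / 0 0 3 8 / 0 0 0 0

(3, 3)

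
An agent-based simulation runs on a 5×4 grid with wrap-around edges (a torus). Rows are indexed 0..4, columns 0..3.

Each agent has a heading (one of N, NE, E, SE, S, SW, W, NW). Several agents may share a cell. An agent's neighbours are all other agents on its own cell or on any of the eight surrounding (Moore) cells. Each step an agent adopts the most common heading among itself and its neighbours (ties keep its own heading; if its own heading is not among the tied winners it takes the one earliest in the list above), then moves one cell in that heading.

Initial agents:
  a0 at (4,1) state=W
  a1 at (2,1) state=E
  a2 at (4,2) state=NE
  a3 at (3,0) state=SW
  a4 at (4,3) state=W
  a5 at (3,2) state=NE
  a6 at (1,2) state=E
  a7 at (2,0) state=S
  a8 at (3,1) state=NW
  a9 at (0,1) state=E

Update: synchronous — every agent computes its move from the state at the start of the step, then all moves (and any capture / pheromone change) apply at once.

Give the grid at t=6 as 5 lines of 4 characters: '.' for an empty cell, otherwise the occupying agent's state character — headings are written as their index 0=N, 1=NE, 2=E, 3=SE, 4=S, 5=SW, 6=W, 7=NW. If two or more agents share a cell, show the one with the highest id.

t=1: a0@(3,2):NE a1@(2,2):E a2@(3,3):NE a3@(3,3):W a4@(3,0):NE a5@(2,3):NE a6@(1,3):E a7@(3,0):S a8@(2,2):NE a9@(0,2):E
t=2: a0@(2,3):NE a1@(1,3):NE a2@(2,0):NE a3@(2,0):NE a4@(2,1):NE a5@(1,0):NE a6@(1,0):E a7@(2,1):NE a8@(1,3):NE a9@(0,3):E
t=3: a0@(1,0):NE a1@(0,0):NE a2@(1,1):NE a3@(1,1):NE a4@(1,2):NE a5@(0,1):NE a6@(0,1):NE a7@(1,2):NE a8@(0,0):NE a9@(4,0):NE
t=4: a0@(0,1):NE a1@(4,1):NE a2@(0,2):NE a3@(0,2):NE a4@(0,3):NE a5@(4,2):NE a6@(4,2):NE a7@(0,3):NE a8@(4,1):NE a9@(3,1):NE
t=5: a0@(4,2):NE a1@(3,2):NE a2@(4,3):NE a3@(4,3):NE a4@(4,0):NE a5@(3,3):NE a6@(3,3):NE a7@(4,0):NE a8@(3,2):NE a9@(2,2):NE
t=6: a0@(3,3):NE a1@(2,3):NE a2@(3,0):NE a3@(3,0):NE a4@(3,1):NE a5@(2,0):NE a6@(2,0):NE a7@(3,1):NE a8@(2,3):NE a9@(1,3):NE

....
...1
1..1
11.1
....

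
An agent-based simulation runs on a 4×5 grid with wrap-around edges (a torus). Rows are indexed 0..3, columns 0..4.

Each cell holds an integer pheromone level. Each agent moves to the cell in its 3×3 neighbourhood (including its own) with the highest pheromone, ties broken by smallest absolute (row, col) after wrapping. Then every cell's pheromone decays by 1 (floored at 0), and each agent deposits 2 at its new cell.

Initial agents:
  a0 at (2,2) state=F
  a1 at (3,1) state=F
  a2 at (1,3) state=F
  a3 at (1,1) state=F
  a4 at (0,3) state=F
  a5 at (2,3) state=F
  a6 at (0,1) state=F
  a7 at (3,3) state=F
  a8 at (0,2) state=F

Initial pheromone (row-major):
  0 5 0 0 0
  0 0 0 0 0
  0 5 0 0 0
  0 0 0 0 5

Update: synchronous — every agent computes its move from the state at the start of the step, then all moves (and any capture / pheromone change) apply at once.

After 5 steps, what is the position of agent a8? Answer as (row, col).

(0, 1)

t=1: a0@(2,1) a1@(0,1) a2@(0,2) a3@(0,1) a4@(3,4) a5@(3,4) a6@(0,1) a7@(3,4) a8@(0,1) | pheromone: 0 12 2 0 0 / 0 0 0 0 0 / 0 6 0 0 0 / 0 0 0 0 10
t=2: a0@(2,1) a1@(0,1) a2@(0,1) a3@(0,1) a4@(3,4) a5@(3,4) a6@(0,1) a7@(3,4) a8@(0,1) | pheromone: 0 21 1 0 0 / 0 0 0 0 0 / 0 7 0 0 0 / 0 0 0 0 15
t=3: a0@(2,1) a1@(0,1) a2@(0,1) a3@(0,1) a4@(3,4) a5@(3,4) a6@(0,1) a7@(3,4) a8@(0,1) | pheromone: 0 30 0 0 0 / 0 0 0 0 0 / 0 8 0 0 0 / 0 0 0 0 20
t=4: a0@(2,1) a1@(0,1) a2@(0,1) a3@(0,1) a4@(3,4) a5@(3,4) a6@(0,1) a7@(3,4) a8@(0,1) | pheromone: 0 39 0 0 0 / 0 0 0 0 0 / 0 9 0 0 0 / 0 0 0 0 25
t=5: a0@(2,1) a1@(0,1) a2@(0,1) a3@(0,1) a4@(3,4) a5@(3,4) a6@(0,1) a7@(3,4) a8@(0,1) | pheromone: 0 48 0 0 0 / 0 0 0 0 0 / 0 10 0 0 0 / 0 0 0 0 30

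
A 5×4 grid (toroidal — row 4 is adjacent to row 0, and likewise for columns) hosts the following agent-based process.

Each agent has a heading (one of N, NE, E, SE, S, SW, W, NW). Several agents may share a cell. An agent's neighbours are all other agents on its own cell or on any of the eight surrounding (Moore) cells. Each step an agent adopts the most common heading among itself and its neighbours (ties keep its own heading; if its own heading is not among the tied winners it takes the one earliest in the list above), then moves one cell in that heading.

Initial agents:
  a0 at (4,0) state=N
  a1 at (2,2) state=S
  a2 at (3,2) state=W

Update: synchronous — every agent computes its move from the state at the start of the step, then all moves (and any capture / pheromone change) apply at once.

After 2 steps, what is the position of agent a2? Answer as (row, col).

(3, 0)

t=1: a0@(3,0):N a1@(3,2):S a2@(3,1):W
t=2: a0@(2,0):N a1@(4,2):S a2@(3,0):W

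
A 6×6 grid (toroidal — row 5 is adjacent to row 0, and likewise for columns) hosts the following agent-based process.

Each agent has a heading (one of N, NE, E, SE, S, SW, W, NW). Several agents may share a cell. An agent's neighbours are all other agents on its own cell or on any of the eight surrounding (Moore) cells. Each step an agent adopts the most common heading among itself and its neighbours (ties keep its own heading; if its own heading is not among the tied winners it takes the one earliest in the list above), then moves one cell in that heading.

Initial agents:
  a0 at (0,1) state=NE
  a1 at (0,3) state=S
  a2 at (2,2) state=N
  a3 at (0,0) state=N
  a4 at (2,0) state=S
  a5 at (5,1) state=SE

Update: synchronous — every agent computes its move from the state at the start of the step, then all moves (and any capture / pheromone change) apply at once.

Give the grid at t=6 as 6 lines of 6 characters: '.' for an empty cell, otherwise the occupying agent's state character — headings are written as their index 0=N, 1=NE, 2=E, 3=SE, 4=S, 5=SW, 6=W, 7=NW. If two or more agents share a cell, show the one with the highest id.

01.4..
......
4.0...
......
......
.3....

t=1: a0@(5,2):NE a1@(1,3):S a2@(1,2):N a3@(5,0):N a4@(3,0):S a5@(0,2):SE
t=2: a0@(4,3):NE a1@(2,3):S a2@(0,2):N a3@(4,0):N a4@(4,0):S a5@(1,3):SE
t=3: a0@(3,4):NE a1@(3,3):S a2@(5,2):N a3@(3,0):N a4@(5,0):S a5@(2,4):SE
t=4: a0@(2,5):NE a1@(4,3):S a2@(4,2):N a3@(2,0):N a4@(0,0):S a5@(3,5):SE
t=5: a0@(1,0):NE a1@(5,3):S a2@(3,2):N a3@(1,0):N a4@(1,0):S a5@(4,0):SE
t=6: a0@(0,1):NE a1@(0,3):S a2@(2,2):N a3@(0,0):N a4@(2,0):S a5@(5,1):SE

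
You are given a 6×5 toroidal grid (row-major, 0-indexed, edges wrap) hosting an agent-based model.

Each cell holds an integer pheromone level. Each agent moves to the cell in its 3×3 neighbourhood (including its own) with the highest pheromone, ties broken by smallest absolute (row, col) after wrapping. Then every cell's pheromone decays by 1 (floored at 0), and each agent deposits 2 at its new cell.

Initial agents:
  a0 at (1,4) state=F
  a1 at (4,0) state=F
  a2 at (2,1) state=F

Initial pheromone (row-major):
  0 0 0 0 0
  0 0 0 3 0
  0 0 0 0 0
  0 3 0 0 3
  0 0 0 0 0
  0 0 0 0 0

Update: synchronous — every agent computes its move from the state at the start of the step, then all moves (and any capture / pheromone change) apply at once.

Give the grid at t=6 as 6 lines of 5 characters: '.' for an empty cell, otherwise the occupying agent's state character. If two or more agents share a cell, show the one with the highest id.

t=1: a0@(1,3) a1@(3,1) a2@(3,1) | pheromone: 0 0 0 0 0 / 0 0 0 4 0 / 0 0 0 0 0 / 0 6 0 0 2 / 0 0 0 0 0 / 0 0 0 0 0
t=2: a0@(1,3) a1@(3,1) a2@(3,1) | pheromone: 0 0 0 0 0 / 0 0 0 5 0 / 0 0 0 0 0 / 0 9 0 0 1 / 0 0 0 0 0 / 0 0 0 0 0
t=3: a0@(1,3) a1@(3,1) a2@(3,1) | pheromone: 0 0 0 0 0 / 0 0 0 6 0 / 0 0 0 0 0 / 0 12 0 0 0 / 0 0 0 0 0 / 0 0 0 0 0
t=4: a0@(1,3) a1@(3,1) a2@(3,1) | pheromone: 0 0 0 0 0 / 0 0 0 7 0 / 0 0 0 0 0 / 0 15 0 0 0 / 0 0 0 0 0 / 0 0 0 0 0
t=5: a0@(1,3) a1@(3,1) a2@(3,1) | pheromone: 0 0 0 0 0 / 0 0 0 8 0 / 0 0 0 0 0 / 0 18 0 0 0 / 0 0 0 0 0 / 0 0 0 0 0
t=6: a0@(1,3) a1@(3,1) a2@(3,1) | pheromone: 0 0 0 0 0 / 0 0 0 9 0 / 0 0 0 0 0 / 0 21 0 0 0 / 0 0 0 0 0 / 0 0 0 0 0

.....
...F.
.....
.F...
.....
.....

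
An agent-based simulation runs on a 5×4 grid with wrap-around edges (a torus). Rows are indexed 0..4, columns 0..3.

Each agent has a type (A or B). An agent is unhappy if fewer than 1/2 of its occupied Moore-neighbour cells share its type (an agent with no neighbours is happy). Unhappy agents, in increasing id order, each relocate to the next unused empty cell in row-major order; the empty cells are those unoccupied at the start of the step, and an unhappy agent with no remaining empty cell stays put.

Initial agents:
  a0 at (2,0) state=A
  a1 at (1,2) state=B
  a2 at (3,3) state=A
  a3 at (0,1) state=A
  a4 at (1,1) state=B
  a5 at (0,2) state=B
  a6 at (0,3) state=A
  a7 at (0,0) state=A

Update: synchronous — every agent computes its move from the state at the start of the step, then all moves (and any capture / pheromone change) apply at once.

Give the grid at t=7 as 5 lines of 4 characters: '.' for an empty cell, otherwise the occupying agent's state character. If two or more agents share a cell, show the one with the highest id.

t=1: a0@(2,0):A a1@(1,2):B a2@(3,3):A a3@(1,0):A a4@(1,3):B a5@(0,2):B a6@(2,1):A a7@(0,0):A
t=2: a0@(2,0):A a1@(1,2):B a2@(3,3):A a3@(1,0):A a4@(0,1):B a5@(0,2):B a6@(2,1):A a7@(0,0):A
t=3: (unchanged — steady state)

ABB.
A.B.
AA..
...A
....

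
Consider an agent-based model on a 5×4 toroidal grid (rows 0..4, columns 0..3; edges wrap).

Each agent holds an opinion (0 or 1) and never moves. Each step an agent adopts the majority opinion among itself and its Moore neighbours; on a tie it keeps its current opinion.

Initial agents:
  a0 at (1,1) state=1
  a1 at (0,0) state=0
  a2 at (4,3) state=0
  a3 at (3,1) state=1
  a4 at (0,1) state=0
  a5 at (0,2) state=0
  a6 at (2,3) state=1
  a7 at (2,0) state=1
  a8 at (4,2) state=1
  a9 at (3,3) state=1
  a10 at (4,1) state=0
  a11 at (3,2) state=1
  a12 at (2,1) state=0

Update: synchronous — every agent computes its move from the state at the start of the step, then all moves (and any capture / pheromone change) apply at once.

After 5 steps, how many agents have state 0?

t=1: a0@(1,1):0 a1@(0,0):0 a2@(4,3):0 a3@(3,1):1 a4@(0,1):0 a5@(0,2):0 a6@(2,3):1 a7@(2,0):1 a8@(4,2):1 a9@(3,3):1 a10@(4,1):0 a11@(3,2):1 a12@(2,1):1
t=2: (unchanged — steady state)

6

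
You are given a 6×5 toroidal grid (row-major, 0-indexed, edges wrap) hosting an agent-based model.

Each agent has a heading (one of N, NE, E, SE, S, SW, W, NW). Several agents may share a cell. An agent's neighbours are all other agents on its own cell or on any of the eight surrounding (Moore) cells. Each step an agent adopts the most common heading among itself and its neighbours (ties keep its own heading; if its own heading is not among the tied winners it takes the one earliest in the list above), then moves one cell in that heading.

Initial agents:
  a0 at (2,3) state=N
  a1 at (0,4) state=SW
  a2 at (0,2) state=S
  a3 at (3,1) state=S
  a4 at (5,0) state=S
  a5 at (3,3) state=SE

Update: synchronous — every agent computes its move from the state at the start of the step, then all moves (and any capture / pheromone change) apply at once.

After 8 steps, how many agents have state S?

t=1: a0@(1,3):N a1@(1,3):SW a2@(1,2):S a3@(4,1):S a4@(0,0):S a5@(4,4):SE
t=2: a0@(0,3):N a1@(2,2):SW a2@(2,2):S a3@(5,1):S a4@(1,0):S a5@(5,0):SE
t=3: a0@(5,3):N a1@(3,1):SW a2@(3,2):S a3@(0,1):S a4@(2,0):S a5@(0,1):SE
t=4: a0@(4,3):N a1@(4,1):S a2@(4,2):S a3@(1,1):S a4@(3,0):S a5@(1,2):SE
t=5: a0@(3,3):N a1@(5,1):S a2@(5,2):S a3@(2,1):S a4@(4,0):S a5@(2,3):SE
t=6: a0@(2,3):N a1@(0,1):S a2@(0,2):S a3@(3,1):S a4@(5,0):S a5@(3,4):SE
t=7: a0@(1,3):N a1@(1,1):S a2@(1,2):S a3@(4,1):S a4@(0,0):S a5@(4,0):SE
t=8: a0@(0,3):N a1@(2,1):S a2@(2,2):S a3@(5,1):S a4@(1,0):S a5@(5,1):SE

4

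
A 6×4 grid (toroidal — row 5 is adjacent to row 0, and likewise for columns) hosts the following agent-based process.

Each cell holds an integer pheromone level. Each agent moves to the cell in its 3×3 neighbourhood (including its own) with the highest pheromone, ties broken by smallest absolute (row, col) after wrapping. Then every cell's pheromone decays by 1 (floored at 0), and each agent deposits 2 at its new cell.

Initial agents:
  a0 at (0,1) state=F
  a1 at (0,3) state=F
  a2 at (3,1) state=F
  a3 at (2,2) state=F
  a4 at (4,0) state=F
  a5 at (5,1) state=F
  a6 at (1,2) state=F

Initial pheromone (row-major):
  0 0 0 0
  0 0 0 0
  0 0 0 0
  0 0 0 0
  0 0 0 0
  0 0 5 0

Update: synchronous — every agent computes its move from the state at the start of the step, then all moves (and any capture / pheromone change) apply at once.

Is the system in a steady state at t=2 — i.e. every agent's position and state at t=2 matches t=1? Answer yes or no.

t=1: a0@(5,2) a1@(5,2) a2@(2,0) a3@(1,1) a4@(3,0) a5@(5,2) a6@(0,1) | pheromone: 0 2 0 0 / 0 2 0 0 / 2 0 0 0 / 2 0 0 0 / 0 0 0 0 / 0 0 10 0
t=2: a0@(5,2) a1@(5,2) a2@(1,1) a3@(0,1) a4@(2,0) a5@(5,2) a6@(5,2) | pheromone: 0 3 0 0 / 0 3 0 0 / 3 0 0 0 / 1 0 0 0 / 0 0 0 0 / 0 0 17 0

no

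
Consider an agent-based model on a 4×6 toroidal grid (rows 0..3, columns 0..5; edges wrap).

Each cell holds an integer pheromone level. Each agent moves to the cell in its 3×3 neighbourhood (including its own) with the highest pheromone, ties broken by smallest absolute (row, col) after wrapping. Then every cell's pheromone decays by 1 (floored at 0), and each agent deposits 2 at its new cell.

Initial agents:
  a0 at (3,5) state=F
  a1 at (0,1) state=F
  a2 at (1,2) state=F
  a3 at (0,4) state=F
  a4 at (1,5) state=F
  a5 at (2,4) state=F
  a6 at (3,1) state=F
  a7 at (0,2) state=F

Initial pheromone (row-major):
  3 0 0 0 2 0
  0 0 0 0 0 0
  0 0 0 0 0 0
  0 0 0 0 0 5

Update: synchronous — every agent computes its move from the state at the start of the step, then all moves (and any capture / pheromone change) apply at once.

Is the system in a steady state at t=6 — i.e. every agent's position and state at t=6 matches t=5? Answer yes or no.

yes

t=1: a0@(3,5) a1@(0,0) a2@(0,1) a3@(3,5) a4@(0,0) a5@(3,5) a6@(0,0) a7@(0,1) | pheromone: 8 4 0 0 1 0 / 0 0 0 0 0 0 / 0 0 0 0 0 0 / 0 0 0 0 0 10
t=2: a0@(3,5) a1@(3,5) a2@(0,0) a3@(3,5) a4@(3,5) a5@(3,5) a6@(3,5) a7@(0,0) | pheromone: 11 3 0 0 0 0 / 0 0 0 0 0 0 / 0 0 0 0 0 0 / 0 0 0 0 0 21
t=3: a0@(3,5) a1@(3,5) a2@(3,5) a3@(3,5) a4@(3,5) a5@(3,5) a6@(3,5) a7@(3,5) | pheromone: 10 2 0 0 0 0 / 0 0 0 0 0 0 / 0 0 0 0 0 0 / 0 0 0 0 0 36
t=4: a0@(3,5) a1@(3,5) a2@(3,5) a3@(3,5) a4@(3,5) a5@(3,5) a6@(3,5) a7@(3,5) | pheromone: 9 1 0 0 0 0 / 0 0 0 0 0 0 / 0 0 0 0 0 0 / 0 0 0 0 0 51
t=5: a0@(3,5) a1@(3,5) a2@(3,5) a3@(3,5) a4@(3,5) a5@(3,5) a6@(3,5) a7@(3,5) | pheromone: 8 0 0 0 0 0 / 0 0 0 0 0 0 / 0 0 0 0 0 0 / 0 0 0 0 0 66
t=6: a0@(3,5) a1@(3,5) a2@(3,5) a3@(3,5) a4@(3,5) a5@(3,5) a6@(3,5) a7@(3,5) | pheromone: 7 0 0 0 0 0 / 0 0 0 0 0 0 / 0 0 0 0 0 0 / 0 0 0 0 0 81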